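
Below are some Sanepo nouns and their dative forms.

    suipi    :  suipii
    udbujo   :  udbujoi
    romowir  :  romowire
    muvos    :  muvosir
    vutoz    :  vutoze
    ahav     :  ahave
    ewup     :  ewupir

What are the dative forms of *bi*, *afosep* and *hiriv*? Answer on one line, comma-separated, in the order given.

Looking at the final sound of each stem: -ir when the stem ends in a voiceless consonant (*muvos*, *ewup*); -e when the stem ends in a voiced consonant (*romowir*, *vutoz*, *ahav*); -i when the stem ends in a vowel (*suipi*, *udbujo*).
*bi*: final sound = /i/, a vowel → -i → *bii*.
Since the final sound of *afosep* is /p/ (a voiceless consonant), it takes -ir, giving *afosepir*.
*hiriv* — final sound /v/ (a voiced consonant) → -e → *hirive*.

bii, afosepir, hirive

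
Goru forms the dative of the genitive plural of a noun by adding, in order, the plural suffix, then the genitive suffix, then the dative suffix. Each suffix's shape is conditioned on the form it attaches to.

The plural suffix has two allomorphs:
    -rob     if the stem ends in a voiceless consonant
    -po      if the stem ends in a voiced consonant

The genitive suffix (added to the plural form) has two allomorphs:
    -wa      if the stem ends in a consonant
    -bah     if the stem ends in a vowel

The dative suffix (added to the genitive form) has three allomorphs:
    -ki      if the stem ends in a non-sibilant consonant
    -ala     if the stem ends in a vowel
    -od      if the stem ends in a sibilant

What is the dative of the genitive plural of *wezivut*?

wezivutrobwaala

*wezivut*: final consonant = /t/, voiceless → -rob → *wezivutrob*.
The plural form *wezivutrob*: final sound = /b/, a consonant → -wa → *wezivutrobwa*.
Since the final sound of the genitive form *wezivutrobwa* is /a/ (a vowel), it takes -ala, giving *wezivutrobwaala*.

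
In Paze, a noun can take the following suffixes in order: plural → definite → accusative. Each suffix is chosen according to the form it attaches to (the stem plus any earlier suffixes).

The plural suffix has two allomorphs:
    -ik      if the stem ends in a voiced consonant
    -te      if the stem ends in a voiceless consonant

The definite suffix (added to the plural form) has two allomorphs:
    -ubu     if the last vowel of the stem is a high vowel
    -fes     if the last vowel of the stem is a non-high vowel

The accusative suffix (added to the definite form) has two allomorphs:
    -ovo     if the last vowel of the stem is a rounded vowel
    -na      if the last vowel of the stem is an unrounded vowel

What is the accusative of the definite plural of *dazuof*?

Since the final consonant of *dazuof* is /f/ (voiceless), it takes -te, giving *dazuofte*.
The plural form *dazuofte*: last vowel = /e/, a non-high vowel → -fes → *dazuoftefes*.
Since the last vowel of the definite form *dazuoftefes* is /e/ (an unrounded vowel), it takes -na, giving *dazuoftefesna*.

dazuoftefesna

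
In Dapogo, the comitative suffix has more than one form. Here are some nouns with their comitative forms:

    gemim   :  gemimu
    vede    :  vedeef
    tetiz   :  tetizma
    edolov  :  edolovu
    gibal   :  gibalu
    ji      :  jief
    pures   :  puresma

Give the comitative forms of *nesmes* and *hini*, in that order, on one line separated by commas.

The alternation tracks the final sound of the stem — -ma when the stem ends in a sibilant (*tetiz*, *pures*); -u when the stem ends in a non-sibilant consonant (*gemim*, *edolov*, *gibal*); -ef when the stem ends in a vowel (*vede*, *ji*).
*nesmes*: final sound = /s/, a sibilant → -ma → *nesmesma*.
*hini*: final sound = /i/, a vowel → -ef → *hinief*.

nesmesma, hinief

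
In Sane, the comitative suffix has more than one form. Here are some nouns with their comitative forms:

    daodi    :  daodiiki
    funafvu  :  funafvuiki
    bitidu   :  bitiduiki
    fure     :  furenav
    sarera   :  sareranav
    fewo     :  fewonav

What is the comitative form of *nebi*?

The suffix is conditioned by the last vowel: -iki when the last vowel of the stem is a high vowel (*daodi*, *funafvu*, *bitidu*); -nav when the last vowel of the stem is a non-high vowel (*fure*, *sarera*, *fewo*).
*nebi*: last vowel = /i/, a high vowel → -iki → *nebiiki*.

nebiiki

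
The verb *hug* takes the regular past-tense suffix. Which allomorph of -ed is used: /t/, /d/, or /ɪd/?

/d/

The stem *hug* ends in a voiced sound other than /d/.
The -ed suffix is realized as /ɪd/ after /t, d/; as /t/ after other voiceless consonants; and as /d/ after other voiced sounds.
So -ed on *hug* is pronounced /d/.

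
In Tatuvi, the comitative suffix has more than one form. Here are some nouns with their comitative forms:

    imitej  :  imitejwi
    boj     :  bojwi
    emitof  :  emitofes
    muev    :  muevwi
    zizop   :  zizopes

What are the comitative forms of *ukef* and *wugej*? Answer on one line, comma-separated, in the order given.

The alternation tracks the final consonant of the stem — -es when the stem ends in a voiceless consonant (*emitof*, *zizop*); -wi when the stem ends in a voiced consonant (*imitej*, *boj*, *muev*).
*ukef* — final consonant /f/ (voiceless) → -es → *ukefes*.
The final consonant of *wugej* is /j/, which is voiced, so the suffix is -wi, giving *wugejwi*.

ukefes, wugejwi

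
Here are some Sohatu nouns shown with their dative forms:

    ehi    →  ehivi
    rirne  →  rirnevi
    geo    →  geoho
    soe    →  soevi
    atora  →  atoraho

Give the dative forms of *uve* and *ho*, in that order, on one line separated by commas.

uvevi, hoho

The pattern is front/back vowel harmony: -vi when the last vowel of the stem is a front vowel (*ehi*, *rirne*, *soe*); -ho when the last vowel of the stem is a back vowel (*geo*, *atora*).
The last vowel of *uve* is /e/, which is a front vowel, so the suffix is -vi, giving *uvevi*.
*ho* — last vowel /o/ (a back vowel) → -ho → *hoho*.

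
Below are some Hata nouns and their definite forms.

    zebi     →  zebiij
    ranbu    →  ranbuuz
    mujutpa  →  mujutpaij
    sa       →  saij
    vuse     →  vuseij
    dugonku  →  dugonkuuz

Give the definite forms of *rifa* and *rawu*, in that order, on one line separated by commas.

rifaij, rawuuz

The suffix is conditioned by the last vowel: -uz when the last vowel of the stem is a rounded vowel (*ranbu*, *dugonku*); -ij when the last vowel of the stem is an unrounded vowel (*zebi*, *mujutpa*, *sa*, *vuse*).
Since the last vowel of *rifa* is /a/ (an unrounded vowel), it takes -ij, giving *rifaij*.
*rawu* — last vowel /u/ (a rounded vowel) → -uz → *rawuuz*.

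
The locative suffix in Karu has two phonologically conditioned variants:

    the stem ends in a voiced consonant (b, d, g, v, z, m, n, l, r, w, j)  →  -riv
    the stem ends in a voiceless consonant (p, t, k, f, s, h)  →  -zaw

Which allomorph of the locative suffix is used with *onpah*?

Since the final consonant of *onpah* is /h/ (voiceless), it takes -zaw.

-zaw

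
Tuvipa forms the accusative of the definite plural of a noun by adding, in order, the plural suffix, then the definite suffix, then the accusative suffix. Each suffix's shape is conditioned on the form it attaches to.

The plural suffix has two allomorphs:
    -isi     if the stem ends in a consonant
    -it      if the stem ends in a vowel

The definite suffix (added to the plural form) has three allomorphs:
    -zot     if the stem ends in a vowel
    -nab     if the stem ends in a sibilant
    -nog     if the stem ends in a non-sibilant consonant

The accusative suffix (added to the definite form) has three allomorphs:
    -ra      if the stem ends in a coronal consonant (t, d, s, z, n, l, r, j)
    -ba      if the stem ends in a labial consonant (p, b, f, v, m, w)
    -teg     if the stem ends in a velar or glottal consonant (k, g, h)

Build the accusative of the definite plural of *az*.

azisizotra

The final sound of *az* is /z/, which is a consonant, so the plural suffix is -isi, giving *azisi*.
Since the final sound of the plural form *azisi* is /i/ (a vowel), it takes -zot, giving *azisizot*.
Since the final consonant of the definite form *azisizot* is /t/ (coronal), it takes -ra, giving *azisizotra*.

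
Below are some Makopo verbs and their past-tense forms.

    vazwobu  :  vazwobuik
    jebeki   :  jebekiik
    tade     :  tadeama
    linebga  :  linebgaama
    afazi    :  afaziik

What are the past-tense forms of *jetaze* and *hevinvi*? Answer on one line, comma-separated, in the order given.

jetazeama, hevinviik

The suffix is conditioned by the last vowel: -ik when the last vowel of the stem is a high vowel (*vazwobu*, *jebeki*, *afazi*); -ama when the last vowel of the stem is a non-high vowel (*tade*, *linebga*).
The last vowel of *jetaze* is /e/, which is a non-high vowel, so the suffix is -ama, giving *jetazeama*.
*hevinvi* — last vowel /i/ (a high vowel) → -ik → *hevinviik*.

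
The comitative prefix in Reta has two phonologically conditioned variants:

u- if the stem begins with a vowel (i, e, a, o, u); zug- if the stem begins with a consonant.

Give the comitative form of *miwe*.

zugmiwe

*miwe* — first sound /m/ (a consonant) → zug- → *zugmiwe*.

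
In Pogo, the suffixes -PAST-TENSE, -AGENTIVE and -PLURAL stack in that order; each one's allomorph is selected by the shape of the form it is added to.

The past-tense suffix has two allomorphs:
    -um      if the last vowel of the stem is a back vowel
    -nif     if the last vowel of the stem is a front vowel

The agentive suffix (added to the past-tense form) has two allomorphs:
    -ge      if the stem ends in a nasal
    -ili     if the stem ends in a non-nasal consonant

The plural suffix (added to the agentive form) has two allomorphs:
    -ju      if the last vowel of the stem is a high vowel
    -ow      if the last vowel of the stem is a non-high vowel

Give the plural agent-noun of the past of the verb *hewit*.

hewitnifiliju

The last vowel of *hewit* is /i/, which is a front vowel, so the past-tense suffix is -nif, giving *hewitnif*.
Since the final consonant of the past-tense form *hewitnif* is /f/ (non-nasal), it takes -ili, giving *hewitnifili*.
The agentive form *hewitnifili* — last vowel /i/ (a high vowel) → -ju → *hewitnifiliju*.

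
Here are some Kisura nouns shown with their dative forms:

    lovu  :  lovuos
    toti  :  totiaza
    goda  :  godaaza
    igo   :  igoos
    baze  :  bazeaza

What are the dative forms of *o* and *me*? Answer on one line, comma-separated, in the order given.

The alternation tracks the last vowel of the stem — -os when the last vowel of the stem is a rounded vowel (*lovu*, *igo*); -aza when the last vowel of the stem is an unrounded vowel (*toti*, *goda*, *baze*).
The last vowel of *o* is /o/, which is a rounded vowel, so the suffix is -os, giving *oos*.
Since the last vowel of *me* is /e/ (an unrounded vowel), it takes -aza, giving *meaza*.

oos, meaza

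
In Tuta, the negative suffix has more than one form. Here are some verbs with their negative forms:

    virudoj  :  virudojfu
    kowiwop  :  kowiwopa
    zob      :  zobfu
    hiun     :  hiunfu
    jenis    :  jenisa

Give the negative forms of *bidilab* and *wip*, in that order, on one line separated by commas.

Looking at the final consonant of each stem: -a when the stem ends in a voiceless consonant (*kowiwop*, *jenis*); -fu when the stem ends in a voiced consonant (*virudoj*, *zob*, *hiun*).
*bidilab*: final consonant = /b/, voiced → -fu → *bidilabfu*.
The final consonant of *wip* is /p/, which is voiceless, so the suffix is -a, giving *wipa*.

bidilabfu, wipa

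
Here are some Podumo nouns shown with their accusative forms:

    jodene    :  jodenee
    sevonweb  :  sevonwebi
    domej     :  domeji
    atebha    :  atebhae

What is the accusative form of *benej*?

beneji

Looking at the final sound of each stem: -i when the stem ends in a consonant (*sevonweb*, *domej*); -e when the stem ends in a vowel (*jodene*, *atebha*).
*benej*: final sound = /j/, a consonant → -i → *beneji*.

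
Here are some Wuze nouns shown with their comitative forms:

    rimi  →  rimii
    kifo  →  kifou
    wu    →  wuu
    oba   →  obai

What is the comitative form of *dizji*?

dizjii

The pattern is rounding harmony: -u when the last vowel of the stem is a rounded vowel (*kifo*, *wu*); -i when the last vowel of the stem is an unrounded vowel (*rimi*, *oba*).
*dizji* — last vowel /i/ (an unrounded vowel) → -i → *dizjii*.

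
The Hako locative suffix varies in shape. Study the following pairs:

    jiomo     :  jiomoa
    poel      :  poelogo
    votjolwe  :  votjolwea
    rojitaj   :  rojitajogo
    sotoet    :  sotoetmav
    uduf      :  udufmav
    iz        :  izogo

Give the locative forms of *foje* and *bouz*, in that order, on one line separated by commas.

The pattern is voicing of the final sound: -mav when the stem ends in a voiceless consonant (*sotoet*, *uduf*); -ogo when the stem ends in a voiced consonant (*poel*, *rojitaj*, *iz*); -a when the stem ends in a vowel (*jiomo*, *votjolwe*).
*foje* — final sound /e/ (a vowel) → -a → *fojea*.
Since the final sound of *bouz* is /z/ (a voiced consonant), it takes -ogo, giving *bouzogo*.

fojea, bouzogo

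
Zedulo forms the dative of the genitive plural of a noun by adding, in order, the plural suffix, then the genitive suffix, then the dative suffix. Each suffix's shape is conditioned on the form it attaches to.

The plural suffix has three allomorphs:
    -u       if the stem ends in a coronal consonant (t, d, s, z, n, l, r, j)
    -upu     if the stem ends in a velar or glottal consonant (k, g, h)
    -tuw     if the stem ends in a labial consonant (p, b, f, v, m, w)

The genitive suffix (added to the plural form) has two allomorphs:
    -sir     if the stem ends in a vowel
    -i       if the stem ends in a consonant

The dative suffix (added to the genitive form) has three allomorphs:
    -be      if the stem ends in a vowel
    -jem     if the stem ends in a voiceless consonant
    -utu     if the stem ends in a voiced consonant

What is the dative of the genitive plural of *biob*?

*biob* — final consonant /b/ (labial) → -tuw → *biobtuw*.
The final sound of the plural form *biobtuw* is /w/, which is a consonant, so the genitive suffix is -i, giving *biobtuwi*.
The genitive form *biobtuwi* — final sound /i/ (a vowel) → -be → *biobtuwibe*.

biobtuwibe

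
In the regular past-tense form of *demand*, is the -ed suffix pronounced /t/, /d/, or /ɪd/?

The stem *demand* ends in /t/ or /d/.
The -ed suffix is realized as /ɪd/ after /t, d/; as /t/ after other voiceless consonants; and as /d/ after other voiced sounds.
So -ed on *demand* is pronounced /ɪd/.

/ɪd/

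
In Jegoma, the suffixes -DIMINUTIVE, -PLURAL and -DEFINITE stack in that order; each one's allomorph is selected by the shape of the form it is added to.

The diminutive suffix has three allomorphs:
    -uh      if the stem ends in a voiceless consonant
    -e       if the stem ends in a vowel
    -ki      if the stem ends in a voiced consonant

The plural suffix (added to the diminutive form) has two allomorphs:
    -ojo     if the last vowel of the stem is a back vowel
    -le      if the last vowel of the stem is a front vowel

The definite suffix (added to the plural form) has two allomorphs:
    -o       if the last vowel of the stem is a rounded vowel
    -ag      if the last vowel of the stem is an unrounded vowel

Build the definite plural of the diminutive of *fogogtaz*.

fogogtazkileag

*fogogtaz*: final sound = /z/, a voiced consonant → -ki → *fogogtazki*.
The diminutive form *fogogtazki*: last vowel = /i/, a front vowel → -le → *fogogtazkile*.
Since the last vowel of the plural form *fogogtazkile* is /e/ (an unrounded vowel), it takes -ag, giving *fogogtazkileag*.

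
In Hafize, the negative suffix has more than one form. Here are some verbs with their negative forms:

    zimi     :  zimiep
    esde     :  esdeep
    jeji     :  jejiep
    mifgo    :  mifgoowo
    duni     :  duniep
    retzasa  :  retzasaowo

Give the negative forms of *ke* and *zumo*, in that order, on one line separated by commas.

keep, zumoowo

The alternation tracks the last vowel of the stem — -ep when the last vowel of the stem is a front vowel (*zimi*, *esde*, *jeji*, *duni*); -owo when the last vowel of the stem is a back vowel (*mifgo*, *retzasa*).
*ke*: last vowel = /e/, a front vowel → -ep → *keep*.
Since the last vowel of *zumo* is /o/ (a back vowel), it takes -owo, giving *zumoowo*.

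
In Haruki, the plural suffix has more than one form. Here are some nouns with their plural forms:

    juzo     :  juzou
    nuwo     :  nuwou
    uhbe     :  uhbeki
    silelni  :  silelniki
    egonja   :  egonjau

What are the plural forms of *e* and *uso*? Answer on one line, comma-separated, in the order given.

eki, usou

The suffix is conditioned by the last vowel: -ki when the last vowel of the stem is a front vowel (*uhbe*, *silelni*); -u when the last vowel of the stem is a back vowel (*juzo*, *nuwo*, *egonja*).
*e*: last vowel = /e/, a front vowel → -ki → *eki*.
The last vowel of *uso* is /o/, which is a back vowel, so the suffix is -u, giving *usou*.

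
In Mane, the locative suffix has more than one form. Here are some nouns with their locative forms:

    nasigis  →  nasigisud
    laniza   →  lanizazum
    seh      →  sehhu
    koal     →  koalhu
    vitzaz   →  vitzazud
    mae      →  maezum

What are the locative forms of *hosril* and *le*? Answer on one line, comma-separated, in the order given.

The pattern is sibilance of the final sound: -ud when the stem ends in a sibilant (*nasigis*, *vitzaz*); -hu when the stem ends in a non-sibilant consonant (*seh*, *koal*); -zum when the stem ends in a vowel (*laniza*, *mae*).
*hosril* — final sound /l/ (a non-sibilant consonant) → -hu → *hosrilhu*.
*le*: final sound = /e/, a vowel → -zum → *lezum*.

hosrilhu, lezum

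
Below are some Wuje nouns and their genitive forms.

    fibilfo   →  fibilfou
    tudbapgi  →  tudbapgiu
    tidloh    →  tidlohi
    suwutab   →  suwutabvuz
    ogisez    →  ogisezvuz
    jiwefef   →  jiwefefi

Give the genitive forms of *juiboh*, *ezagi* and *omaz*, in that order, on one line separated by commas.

The pattern is voicing of the final sound: -i when the stem ends in a voiceless consonant (*tidloh*, *jiwefef*); -vuz when the stem ends in a voiced consonant (*suwutab*, *ogisez*); -u when the stem ends in a vowel (*fibilfo*, *tudbapgi*).
*juiboh* — final sound /h/ (a voiceless consonant) → -i → *juibohi*.
*ezagi* — final sound /i/ (a vowel) → -u → *ezagiu*.
*omaz*: final sound = /z/, a voiced consonant → -vuz → *omazvuz*.

juibohi, ezagiu, omazvuz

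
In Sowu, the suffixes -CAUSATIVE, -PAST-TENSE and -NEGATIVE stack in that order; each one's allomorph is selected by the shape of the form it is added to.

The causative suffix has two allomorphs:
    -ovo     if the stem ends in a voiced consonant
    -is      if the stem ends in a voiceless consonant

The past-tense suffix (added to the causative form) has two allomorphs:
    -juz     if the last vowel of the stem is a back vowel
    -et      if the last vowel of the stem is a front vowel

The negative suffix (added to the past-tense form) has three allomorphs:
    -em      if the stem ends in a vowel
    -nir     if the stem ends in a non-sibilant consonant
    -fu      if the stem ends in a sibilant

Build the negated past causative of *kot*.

kotisetnir

The final consonant of *kot* is /t/, which is voiceless, so the causative suffix is -is, giving *kotis*.
The causative form *kotis* — last vowel /i/ (a front vowel) → -et → *kotiset*.
The past-tense form *kotiset* — final sound /t/ (a non-sibilant consonant) → -nir → *kotisetnir*.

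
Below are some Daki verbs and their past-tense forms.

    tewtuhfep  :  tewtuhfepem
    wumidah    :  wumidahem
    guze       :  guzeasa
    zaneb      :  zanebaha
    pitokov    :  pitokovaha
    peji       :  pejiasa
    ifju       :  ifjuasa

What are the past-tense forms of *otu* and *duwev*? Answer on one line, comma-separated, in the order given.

otuasa, duwevaha

The pattern is voicing of the final sound: -em when the stem ends in a voiceless consonant (*tewtuhfep*, *wumidah*); -aha when the stem ends in a voiced consonant (*zaneb*, *pitokov*); -asa when the stem ends in a vowel (*guze*, *peji*, *ifju*).
Since the final sound of *otu* is /u/ (a vowel), it takes -asa, giving *otuasa*.
Since the final sound of *duwev* is /v/ (a voiced consonant), it takes -aha, giving *duwevaha*.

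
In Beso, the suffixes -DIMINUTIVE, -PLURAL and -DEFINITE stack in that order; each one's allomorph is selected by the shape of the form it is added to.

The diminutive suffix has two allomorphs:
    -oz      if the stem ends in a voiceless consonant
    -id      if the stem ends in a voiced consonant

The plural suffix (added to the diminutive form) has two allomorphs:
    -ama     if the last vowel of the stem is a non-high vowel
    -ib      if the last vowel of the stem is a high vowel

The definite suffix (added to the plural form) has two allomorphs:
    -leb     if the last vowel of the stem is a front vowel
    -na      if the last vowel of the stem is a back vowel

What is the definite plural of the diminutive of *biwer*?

The final consonant of *biwer* is /r/, which is voiced, so the diminutive suffix is -id, giving *biwerid*.
The diminutive form *biwerid* — last vowel /i/ (a high vowel) → -ib → *biweridib*.
Since the last vowel of the plural form *biweridib* is /i/ (a front vowel), it takes -leb, giving *biweridibleb*.

biweridibleb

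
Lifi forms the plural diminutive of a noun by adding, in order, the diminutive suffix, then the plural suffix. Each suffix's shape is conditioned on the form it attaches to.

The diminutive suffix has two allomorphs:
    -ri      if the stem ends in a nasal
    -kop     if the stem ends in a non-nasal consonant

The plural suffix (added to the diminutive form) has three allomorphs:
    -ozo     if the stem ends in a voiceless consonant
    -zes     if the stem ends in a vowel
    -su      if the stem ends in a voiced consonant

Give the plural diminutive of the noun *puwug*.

*puwug*: final consonant = /g/, non-nasal → -kop → *puwugkop*.
The diminutive form *puwugkop*: final sound = /p/, a voiceless consonant → -ozo → *puwugkopozo*.

puwugkopozo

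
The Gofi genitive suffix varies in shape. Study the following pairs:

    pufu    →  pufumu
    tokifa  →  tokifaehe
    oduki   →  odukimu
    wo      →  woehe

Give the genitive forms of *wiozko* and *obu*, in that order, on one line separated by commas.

wiozkoehe, obumu

The pattern is height harmony: -mu when the last vowel of the stem is a high vowel (*pufu*, *oduki*); -ehe when the last vowel of the stem is a non-high vowel (*tokifa*, *wo*).
*wiozko* — last vowel /o/ (a non-high vowel) → -ehe → *wiozkoehe*.
*obu* — last vowel /u/ (a high vowel) → -mu → *obumu*.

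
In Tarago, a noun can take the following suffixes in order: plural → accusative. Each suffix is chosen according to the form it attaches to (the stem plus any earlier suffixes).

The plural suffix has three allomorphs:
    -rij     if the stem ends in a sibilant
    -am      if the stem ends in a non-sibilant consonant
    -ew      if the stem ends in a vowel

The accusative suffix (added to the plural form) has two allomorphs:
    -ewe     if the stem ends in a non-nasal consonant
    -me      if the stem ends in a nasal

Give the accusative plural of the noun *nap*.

The final sound of *nap* is /p/, which is a non-sibilant consonant, so the plural suffix is -am, giving *napam*.
Since the final consonant of the plural form *napam* is /m/ (a nasal), it takes -me, giving *napamme*.

napamme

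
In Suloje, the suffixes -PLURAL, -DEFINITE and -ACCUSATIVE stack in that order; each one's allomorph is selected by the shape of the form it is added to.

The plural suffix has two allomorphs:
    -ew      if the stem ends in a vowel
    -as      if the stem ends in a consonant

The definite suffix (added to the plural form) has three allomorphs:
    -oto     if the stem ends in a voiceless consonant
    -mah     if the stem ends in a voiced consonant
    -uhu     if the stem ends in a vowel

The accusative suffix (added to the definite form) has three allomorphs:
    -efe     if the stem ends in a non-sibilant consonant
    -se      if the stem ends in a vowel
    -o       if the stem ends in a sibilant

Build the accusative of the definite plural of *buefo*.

The final sound of *buefo* is /o/, which is a vowel, so the plural suffix is -ew, giving *buefoew*.
The plural form *buefoew* — final sound /w/ (a voiced consonant) → -mah → *buefoewmah*.
The definite form *buefoewmah*: final sound = /h/, a non-sibilant consonant → -efe → *buefoewmahefe*.

buefoewmahefe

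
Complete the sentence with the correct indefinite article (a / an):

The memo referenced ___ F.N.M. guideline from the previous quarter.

The indefinite article is chosen by the initial *sound* of the following word, not its spelling.
The initialism *F.N.M.* is read letter by letter; the first letter, F, is pronounced /ɛf/, which begins with a vowel sound.
So the article is *an*: The memo referenced an F.N.M. guideline from the previous quarter.

an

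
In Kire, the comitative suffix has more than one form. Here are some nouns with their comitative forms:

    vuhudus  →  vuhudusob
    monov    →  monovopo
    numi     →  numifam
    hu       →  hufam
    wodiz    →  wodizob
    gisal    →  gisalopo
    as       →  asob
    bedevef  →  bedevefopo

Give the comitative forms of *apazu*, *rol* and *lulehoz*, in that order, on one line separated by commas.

The pattern is sibilance of the final sound: -ob when the stem ends in a sibilant (*vuhudus*, *wodiz*, *as*); -opo when the stem ends in a non-sibilant consonant (*monov*, *gisal*, *bedevef*); -fam when the stem ends in a vowel (*numi*, *hu*).
The final sound of *apazu* is /u/, which is a vowel, so the suffix is -fam, giving *apazufam*.
Since the final sound of *rol* is /l/ (a non-sibilant consonant), it takes -opo, giving *rolopo*.
*lulehoz* — final sound /z/ (a sibilant) → -ob → *lulehozob*.

apazufam, rolopo, lulehozob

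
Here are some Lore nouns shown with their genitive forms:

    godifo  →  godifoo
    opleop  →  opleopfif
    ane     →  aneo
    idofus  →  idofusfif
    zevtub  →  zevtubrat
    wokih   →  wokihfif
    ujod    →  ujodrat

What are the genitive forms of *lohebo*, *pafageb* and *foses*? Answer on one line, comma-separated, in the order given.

The suffix is conditioned by the final sound: -fif when the stem ends in a voiceless consonant (*opleop*, *idofus*, *wokih*); -rat when the stem ends in a voiced consonant (*zevtub*, *ujod*); -o when the stem ends in a vowel (*godifo*, *ane*).
Since the final sound of *lohebo* is /o/ (a vowel), it takes -o, giving *loheboo*.
Since the final sound of *pafageb* is /b/ (a voiced consonant), it takes -rat, giving *pafagebrat*.
The final sound of *foses* is /s/, which is a voiceless consonant, so the suffix is -fif, giving *fosesfif*.

loheboo, pafagebrat, fosesfif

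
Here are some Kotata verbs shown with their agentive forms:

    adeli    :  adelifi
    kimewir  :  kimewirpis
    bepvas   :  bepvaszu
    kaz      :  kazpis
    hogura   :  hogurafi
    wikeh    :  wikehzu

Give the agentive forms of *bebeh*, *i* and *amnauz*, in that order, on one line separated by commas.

The pattern is voicing of the final sound: -zu when the stem ends in a voiceless consonant (*bepvas*, *wikeh*); -pis when the stem ends in a voiced consonant (*kimewir*, *kaz*); -fi when the stem ends in a vowel (*adeli*, *hogura*).
The final sound of *bebeh* is /h/, which is a voiceless consonant, so the suffix is -zu, giving *bebehzu*.
*i*: final sound = /i/, a vowel → -fi → *ifi*.
*amnauz*: final sound = /z/, a voiced consonant → -pis → *amnauzpis*.

bebehzu, ifi, amnauzpis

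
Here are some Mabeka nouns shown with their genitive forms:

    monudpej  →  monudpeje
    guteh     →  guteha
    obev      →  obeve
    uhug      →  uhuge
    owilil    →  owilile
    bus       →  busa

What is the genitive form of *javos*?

Looking at the final consonant of each stem: -a when the stem ends in a voiceless consonant (*guteh*, *bus*); -e when the stem ends in a voiced consonant (*monudpej*, *obev*, *uhug*, *owilil*).
Since the final consonant of *javos* is /s/ (voiceless), it takes -a, giving *javosa*.

javosa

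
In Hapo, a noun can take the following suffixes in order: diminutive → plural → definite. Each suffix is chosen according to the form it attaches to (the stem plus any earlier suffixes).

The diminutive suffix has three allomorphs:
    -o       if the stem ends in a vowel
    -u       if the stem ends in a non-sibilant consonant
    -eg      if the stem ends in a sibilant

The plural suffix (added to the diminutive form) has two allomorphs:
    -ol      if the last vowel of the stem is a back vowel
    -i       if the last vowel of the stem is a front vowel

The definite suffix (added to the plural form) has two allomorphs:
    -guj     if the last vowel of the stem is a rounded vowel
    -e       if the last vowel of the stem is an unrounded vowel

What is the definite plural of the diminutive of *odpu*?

odpuoolguj

*odpu*: final sound = /u/, a vowel → -o → *odpuo*.
Since the last vowel of the diminutive form *odpuo* is /o/ (a back vowel), it takes -ol, giving *odpuool*.
Since the last vowel of the plural form *odpuool* is /o/ (a rounded vowel), it takes -guj, giving *odpuoolguj*.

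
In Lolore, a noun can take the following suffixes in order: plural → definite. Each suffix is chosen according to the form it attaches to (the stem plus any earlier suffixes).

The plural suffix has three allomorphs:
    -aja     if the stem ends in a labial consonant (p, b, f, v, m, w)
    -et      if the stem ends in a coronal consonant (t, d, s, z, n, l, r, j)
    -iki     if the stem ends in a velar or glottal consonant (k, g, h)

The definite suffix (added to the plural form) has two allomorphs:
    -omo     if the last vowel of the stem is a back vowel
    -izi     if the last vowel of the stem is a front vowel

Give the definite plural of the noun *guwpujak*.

guwpujakikiizi

The final consonant of *guwpujak* is /k/, which is velar/glottal, so the plural suffix is -iki, giving *guwpujakiki*.
The plural form *guwpujakiki* — last vowel /i/ (a front vowel) → -izi → *guwpujakikiizi*.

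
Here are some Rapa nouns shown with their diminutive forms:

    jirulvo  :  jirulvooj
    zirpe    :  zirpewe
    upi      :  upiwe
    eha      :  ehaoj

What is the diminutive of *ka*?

The pattern is front/back vowel harmony: -we when the last vowel of the stem is a front vowel (*zirpe*, *upi*); -oj when the last vowel of the stem is a back vowel (*jirulvo*, *eha*).
Since the last vowel of *ka* is /a/ (a back vowel), it takes -oj, giving *kaoj*.

kaoj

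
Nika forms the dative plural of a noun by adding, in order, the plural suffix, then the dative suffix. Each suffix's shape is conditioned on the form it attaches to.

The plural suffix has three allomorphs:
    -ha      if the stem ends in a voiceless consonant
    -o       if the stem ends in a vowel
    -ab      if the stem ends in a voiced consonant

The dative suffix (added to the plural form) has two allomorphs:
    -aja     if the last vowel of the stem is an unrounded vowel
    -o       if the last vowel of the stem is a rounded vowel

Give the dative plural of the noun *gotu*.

*gotu* — final sound /u/ (a vowel) → -o → *gotuo*.
Since the last vowel of the plural form *gotuo* is /o/ (a rounded vowel), it takes -o, giving *gotuoo*.

gotuoo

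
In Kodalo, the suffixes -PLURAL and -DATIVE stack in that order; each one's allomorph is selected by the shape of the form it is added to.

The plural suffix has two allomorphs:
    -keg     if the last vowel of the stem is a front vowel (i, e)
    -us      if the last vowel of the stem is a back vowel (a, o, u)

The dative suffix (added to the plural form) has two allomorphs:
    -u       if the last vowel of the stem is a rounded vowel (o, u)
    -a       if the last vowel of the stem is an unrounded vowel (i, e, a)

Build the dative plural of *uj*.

ujusu

*uj* — last vowel /u/ (a back vowel) → -us → *ujus*.
The last vowel of the plural form *ujus* is /u/, which is a rounded vowel, so the dative suffix is -u, giving *ujusu*.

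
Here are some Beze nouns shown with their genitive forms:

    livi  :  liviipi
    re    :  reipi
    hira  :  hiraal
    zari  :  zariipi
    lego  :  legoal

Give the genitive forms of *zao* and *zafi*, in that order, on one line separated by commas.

The suffix is conditioned by the last vowel: -ipi when the last vowel of the stem is a front vowel (*livi*, *re*, *zari*); -al when the last vowel of the stem is a back vowel (*hira*, *lego*).
*zao* — last vowel /o/ (a back vowel) → -al → *zaoal*.
Since the last vowel of *zafi* is /i/ (a front vowel), it takes -ipi, giving *zafiipi*.

zaoal, zafiipi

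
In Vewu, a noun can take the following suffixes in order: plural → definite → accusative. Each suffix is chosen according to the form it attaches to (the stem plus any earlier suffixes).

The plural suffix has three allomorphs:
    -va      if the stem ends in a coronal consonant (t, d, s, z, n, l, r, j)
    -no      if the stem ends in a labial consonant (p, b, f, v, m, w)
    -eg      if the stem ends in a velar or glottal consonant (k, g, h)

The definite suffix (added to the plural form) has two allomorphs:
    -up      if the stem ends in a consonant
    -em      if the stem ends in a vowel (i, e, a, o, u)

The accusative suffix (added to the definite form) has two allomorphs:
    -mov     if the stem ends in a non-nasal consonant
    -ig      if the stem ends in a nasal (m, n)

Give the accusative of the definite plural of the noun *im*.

imnoemig

*im*: final consonant = /m/, labial → -no → *imno*.
The plural form *imno* — final sound /o/ (a vowel) → -em → *imnoem*.
The definite form *imnoem*: final consonant = /m/, a nasal → -ig → *imnoemig*.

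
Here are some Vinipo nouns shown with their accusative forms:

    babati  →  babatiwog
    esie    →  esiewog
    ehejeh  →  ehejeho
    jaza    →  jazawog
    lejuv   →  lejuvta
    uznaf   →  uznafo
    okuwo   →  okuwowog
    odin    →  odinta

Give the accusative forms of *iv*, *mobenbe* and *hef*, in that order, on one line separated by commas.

The pattern is voicing of the final sound: -o when the stem ends in a voiceless consonant (*ehejeh*, *uznaf*); -ta when the stem ends in a voiced consonant (*lejuv*, *odin*); -wog when the stem ends in a vowel (*babati*, *esie*, *jaza*, *okuwo*).
*iv* — final sound /v/ (a voiced consonant) → -ta → *ivta*.
*mobenbe*: final sound = /e/, a vowel → -wog → *mobenbewog*.
Since the final sound of *hef* is /f/ (a voiceless consonant), it takes -o, giving *hefo*.

ivta, mobenbewog, hefo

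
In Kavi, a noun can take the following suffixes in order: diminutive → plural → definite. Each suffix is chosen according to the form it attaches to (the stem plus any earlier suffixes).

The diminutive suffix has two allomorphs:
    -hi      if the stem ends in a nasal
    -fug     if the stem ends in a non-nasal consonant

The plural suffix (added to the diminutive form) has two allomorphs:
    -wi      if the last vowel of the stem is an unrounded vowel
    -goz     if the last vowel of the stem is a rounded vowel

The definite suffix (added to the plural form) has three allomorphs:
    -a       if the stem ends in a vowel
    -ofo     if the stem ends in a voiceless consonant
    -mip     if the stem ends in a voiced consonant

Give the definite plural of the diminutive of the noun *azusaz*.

Since the final consonant of *azusaz* is /z/ (non-nasal), it takes -fug, giving *azusazfug*.
The diminutive form *azusazfug*: last vowel = /u/, a rounded vowel → -goz → *azusazfuggoz*.
Since the final sound of the plural form *azusazfuggoz* is /z/ (a voiced consonant), it takes -mip, giving *azusazfuggozmip*.

azusazfuggozmip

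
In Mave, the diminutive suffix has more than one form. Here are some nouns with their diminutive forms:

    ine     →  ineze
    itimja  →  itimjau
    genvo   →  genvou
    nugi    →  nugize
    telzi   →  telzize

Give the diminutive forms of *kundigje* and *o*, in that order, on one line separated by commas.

The suffix is conditioned by the last vowel: -ze when the last vowel of the stem is a front vowel (*ine*, *nugi*, *telzi*); -u when the last vowel of the stem is a back vowel (*itimja*, *genvo*).
The last vowel of *kundigje* is /e/, which is a front vowel, so the suffix is -ze, giving *kundigjeze*.
*o*: last vowel = /o/, a back vowel → -u → *ou*.

kundigjeze, ou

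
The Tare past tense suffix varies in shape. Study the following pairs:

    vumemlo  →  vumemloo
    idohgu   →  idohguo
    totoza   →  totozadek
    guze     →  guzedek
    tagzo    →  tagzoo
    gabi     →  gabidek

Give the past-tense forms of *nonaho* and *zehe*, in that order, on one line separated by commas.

The pattern is rounding harmony: -o when the last vowel of the stem is a rounded vowel (*vumemlo*, *idohgu*, *tagzo*); -dek when the last vowel of the stem is an unrounded vowel (*totoza*, *guze*, *gabi*).
*nonaho*: last vowel = /o/, a rounded vowel → -o → *nonahoo*.
Since the last vowel of *zehe* is /e/ (an unrounded vowel), it takes -dek, giving *zehedek*.

nonahoo, zehedek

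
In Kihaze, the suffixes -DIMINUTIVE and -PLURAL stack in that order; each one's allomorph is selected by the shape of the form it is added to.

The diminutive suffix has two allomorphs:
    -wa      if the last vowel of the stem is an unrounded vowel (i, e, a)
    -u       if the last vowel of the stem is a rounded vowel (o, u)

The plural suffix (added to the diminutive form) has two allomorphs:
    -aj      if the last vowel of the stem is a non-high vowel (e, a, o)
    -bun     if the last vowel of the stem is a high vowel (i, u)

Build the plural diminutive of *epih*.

epihwaaj

*epih* — last vowel /i/ (an unrounded vowel) → -wa → *epihwa*.
The last vowel of the diminutive form *epihwa* is /a/, which is a non-high vowel, so the plural suffix is -aj, giving *epihwaaj*.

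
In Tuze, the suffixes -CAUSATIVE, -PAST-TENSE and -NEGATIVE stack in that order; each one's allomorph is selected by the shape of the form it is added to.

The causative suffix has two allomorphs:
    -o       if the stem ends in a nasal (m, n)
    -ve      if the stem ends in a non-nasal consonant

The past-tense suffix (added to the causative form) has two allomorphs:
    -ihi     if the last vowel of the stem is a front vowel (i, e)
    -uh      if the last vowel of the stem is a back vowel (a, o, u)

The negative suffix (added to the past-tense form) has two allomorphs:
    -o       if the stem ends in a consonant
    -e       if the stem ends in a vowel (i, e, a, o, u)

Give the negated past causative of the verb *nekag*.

nekagveihie

Since the final consonant of *nekag* is /g/ (non-nasal), it takes -ve, giving *nekagve*.
The last vowel of the causative form *nekagve* is /e/, which is a front vowel, so the past-tense suffix is -ihi, giving *nekagveihi*.
The past-tense form *nekagveihi* — final sound /i/ (a vowel) → -e → *nekagveihie*.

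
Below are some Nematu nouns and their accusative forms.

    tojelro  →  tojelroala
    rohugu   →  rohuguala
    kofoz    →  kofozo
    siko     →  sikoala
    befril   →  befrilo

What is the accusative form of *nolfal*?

Looking at the final sound of each stem: -o when the stem ends in a consonant (*kofoz*, *befril*); -ala when the stem ends in a vowel (*tojelro*, *rohugu*, *siko*).
Since the final sound of *nolfal* is /l/ (a consonant), it takes -o, giving *nolfalo*.

nolfalo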